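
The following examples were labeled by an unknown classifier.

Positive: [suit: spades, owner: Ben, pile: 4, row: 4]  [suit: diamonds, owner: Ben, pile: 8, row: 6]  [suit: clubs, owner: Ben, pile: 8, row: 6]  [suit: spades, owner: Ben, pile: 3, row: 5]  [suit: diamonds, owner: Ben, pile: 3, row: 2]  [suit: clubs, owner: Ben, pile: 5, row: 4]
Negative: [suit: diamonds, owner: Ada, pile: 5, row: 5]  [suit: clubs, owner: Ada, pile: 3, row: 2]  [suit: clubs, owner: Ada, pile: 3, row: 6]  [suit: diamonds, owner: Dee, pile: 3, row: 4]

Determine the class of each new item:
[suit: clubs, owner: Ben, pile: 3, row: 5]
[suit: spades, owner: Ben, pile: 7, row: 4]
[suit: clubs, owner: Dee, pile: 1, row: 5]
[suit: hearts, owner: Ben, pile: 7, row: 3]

Positive, Positive, Negative, Positive

The simplest hypothesis consistent with all the labels is: owner is Ben.
[suit: clubs, owner: Ben, pile: 3, row: 5] → owner is Ben → Positive.
[suit: spades, owner: Ben, pile: 7, row: 4] → owner is Ben → Positive.
[suit: clubs, owner: Dee, pile: 1, row: 5] → owner is Dee → Negative.
[suit: hearts, owner: Ben, pile: 7, row: 3] → owner is Ben → Positive.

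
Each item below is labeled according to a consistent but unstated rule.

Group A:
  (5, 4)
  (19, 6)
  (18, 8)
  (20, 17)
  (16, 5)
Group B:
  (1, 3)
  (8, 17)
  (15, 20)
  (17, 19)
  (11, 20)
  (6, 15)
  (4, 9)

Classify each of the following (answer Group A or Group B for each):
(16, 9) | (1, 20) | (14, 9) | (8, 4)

Group A, Group B, Group A, Group A

The rule appears to be: first > second.
(16, 9) — 16 > 9, hence Group A.
(1, 20) — 1 < 20, hence Group B.
(14, 9) — 14 > 9, hence Group A.
(8, 4) — 8 > 4, hence Group A.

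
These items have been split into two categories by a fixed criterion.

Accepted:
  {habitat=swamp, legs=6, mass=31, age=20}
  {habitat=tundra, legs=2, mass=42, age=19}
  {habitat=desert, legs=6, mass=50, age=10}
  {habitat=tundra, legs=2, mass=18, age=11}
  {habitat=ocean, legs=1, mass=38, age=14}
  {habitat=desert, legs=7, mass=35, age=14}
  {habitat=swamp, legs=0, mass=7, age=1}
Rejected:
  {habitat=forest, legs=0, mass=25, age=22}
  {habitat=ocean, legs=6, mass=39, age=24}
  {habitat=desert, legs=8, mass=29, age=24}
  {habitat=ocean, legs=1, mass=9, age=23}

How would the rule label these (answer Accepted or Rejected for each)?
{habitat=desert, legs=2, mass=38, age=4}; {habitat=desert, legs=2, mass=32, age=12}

Accepted, Accepted

The pattern is that an item is 'Accepted' exactly when: age ≤ 20.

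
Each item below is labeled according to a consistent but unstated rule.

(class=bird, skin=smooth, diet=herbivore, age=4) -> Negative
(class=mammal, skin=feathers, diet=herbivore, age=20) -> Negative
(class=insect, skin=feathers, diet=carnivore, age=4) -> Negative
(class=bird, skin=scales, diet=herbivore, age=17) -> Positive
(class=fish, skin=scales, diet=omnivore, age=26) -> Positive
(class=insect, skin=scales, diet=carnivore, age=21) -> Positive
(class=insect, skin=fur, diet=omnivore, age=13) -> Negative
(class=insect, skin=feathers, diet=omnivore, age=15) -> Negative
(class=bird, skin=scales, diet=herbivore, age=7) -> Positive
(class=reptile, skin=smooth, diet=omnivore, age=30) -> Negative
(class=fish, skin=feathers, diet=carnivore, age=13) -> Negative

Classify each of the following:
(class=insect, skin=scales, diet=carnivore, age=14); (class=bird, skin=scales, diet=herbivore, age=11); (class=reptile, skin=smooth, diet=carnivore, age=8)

Positive, Positive, Negative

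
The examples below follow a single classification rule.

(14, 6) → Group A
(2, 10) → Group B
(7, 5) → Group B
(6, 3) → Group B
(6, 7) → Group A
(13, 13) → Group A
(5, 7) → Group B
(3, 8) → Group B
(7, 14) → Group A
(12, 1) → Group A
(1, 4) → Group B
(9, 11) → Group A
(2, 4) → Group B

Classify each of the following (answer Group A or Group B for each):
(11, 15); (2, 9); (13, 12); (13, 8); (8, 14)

All 'Group A' examples share one property — sum ≥ 13 — and every 'Group B' example lacks it.
(11, 15): 11+15 = 26 — fits, so Group A.
(2, 9): 2+9 = 11 — does not fit, so Group B.
(13, 12): 13+12 = 25 — fits, so Group A.
(13, 8): 13+8 = 21 — fits, so Group A.
(8, 14): 8+14 = 22 — fits, so Group A.

Group A, Group B, Group A, Group A, Group A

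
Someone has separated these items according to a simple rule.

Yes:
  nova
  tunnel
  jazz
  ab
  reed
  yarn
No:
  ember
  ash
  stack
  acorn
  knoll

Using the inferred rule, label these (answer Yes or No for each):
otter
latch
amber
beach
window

No, No, No, No, Yes

Rule: even length. This holds for each 'Yes' example and fails for each 'No' one.
otter — length 5, hence No. latch — length 5, hence No. amber — length 5, hence No. beach — length 5, hence No. window — length 6, hence Yes.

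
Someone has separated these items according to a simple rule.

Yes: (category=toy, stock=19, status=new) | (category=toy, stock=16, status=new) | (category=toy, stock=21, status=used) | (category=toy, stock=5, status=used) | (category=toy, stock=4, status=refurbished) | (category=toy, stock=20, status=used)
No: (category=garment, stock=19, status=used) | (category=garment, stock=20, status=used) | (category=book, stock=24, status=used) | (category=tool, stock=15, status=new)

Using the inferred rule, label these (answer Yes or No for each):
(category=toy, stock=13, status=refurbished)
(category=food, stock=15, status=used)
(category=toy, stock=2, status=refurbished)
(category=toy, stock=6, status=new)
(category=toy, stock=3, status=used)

The rule appears to be: category is toy.
(category=toy, stock=13, status=refurbished) → category is toy → Yes. (category=food, stock=15, status=used) → category is food → No. (category=toy, stock=2, status=refurbished) → category is toy → Yes. (category=toy, stock=6, status=new) → category is toy → Yes. (category=toy, stock=3, status=used) → category is toy → Yes.

Yes, No, Yes, Yes, Yes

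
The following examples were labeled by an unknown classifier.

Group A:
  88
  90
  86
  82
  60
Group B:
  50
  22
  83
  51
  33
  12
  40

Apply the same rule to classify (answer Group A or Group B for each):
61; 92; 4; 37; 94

Rule: even AND at least 51. This holds for each 'Group A' example and fails for each 'Group B' one.
61 — 61 is odd, 61 ≥ 51, hence Group B. 92 — 92 is even, 92 ≥ 51, hence Group A. 4 — 4 is even, 4 < 51, hence Group B. 37 — 37 is odd, 37 < 51, hence Group B. 94 — 94 is even, 94 ≥ 51, hence Group A.

Group B, Group A, Group B, Group B, Group A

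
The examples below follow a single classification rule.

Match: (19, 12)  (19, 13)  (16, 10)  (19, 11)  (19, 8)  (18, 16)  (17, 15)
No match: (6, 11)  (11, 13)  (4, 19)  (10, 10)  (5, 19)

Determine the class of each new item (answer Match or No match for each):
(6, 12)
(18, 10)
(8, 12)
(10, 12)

'Match' ⟺ first > second.

No match, Match, No match, No match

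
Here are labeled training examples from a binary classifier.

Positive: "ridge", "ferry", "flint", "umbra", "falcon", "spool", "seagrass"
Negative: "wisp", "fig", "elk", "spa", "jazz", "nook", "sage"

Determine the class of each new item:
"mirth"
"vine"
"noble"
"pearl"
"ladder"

Positive, Negative, Positive, Positive, Positive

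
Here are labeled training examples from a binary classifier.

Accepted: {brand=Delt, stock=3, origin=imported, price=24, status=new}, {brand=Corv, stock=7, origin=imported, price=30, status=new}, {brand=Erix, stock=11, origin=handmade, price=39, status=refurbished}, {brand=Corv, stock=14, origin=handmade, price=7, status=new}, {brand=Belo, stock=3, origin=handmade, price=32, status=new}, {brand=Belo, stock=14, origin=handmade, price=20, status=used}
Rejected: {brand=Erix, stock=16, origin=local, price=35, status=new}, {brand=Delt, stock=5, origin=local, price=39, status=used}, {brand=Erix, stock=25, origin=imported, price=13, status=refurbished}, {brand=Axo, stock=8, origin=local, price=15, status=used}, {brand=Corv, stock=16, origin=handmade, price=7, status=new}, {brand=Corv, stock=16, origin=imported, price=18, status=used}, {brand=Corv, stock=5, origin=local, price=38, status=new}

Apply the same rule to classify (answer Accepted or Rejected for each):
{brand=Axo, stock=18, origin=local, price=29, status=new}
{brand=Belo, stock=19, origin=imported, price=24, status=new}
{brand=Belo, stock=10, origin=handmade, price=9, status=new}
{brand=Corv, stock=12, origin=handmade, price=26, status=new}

All 'Accepted' examples share one property — origin is not local AND stock ≤ 14 — and every 'Rejected' example lacks it.
{brand=Axo, stock=18, origin=local, price=29, status=new}: Rejected (origin is local, stock = 18).
{brand=Belo, stock=19, origin=imported, price=24, status=new}: Rejected (origin is imported, stock = 19).
{brand=Belo, stock=10, origin=handmade, price=9, status=new}: Accepted (origin is handmade, stock = 10).
{brand=Corv, stock=12, origin=handmade, price=26, status=new}: Accepted (origin is handmade, stock = 12).

Rejected, Rejected, Accepted, Accepted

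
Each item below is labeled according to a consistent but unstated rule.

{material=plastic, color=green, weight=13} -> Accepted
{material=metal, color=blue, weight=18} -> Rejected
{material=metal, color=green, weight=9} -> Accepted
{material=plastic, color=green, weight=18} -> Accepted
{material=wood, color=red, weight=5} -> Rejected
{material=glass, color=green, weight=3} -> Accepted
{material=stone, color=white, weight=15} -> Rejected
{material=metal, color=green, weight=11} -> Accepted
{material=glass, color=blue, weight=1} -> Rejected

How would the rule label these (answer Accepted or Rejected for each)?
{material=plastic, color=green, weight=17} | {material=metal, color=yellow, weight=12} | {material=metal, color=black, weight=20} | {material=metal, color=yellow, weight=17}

A rule that fits every label: color is green — true of each 'Accepted' example, false of each 'Rejected' one.
{material=plastic, color=green, weight=17} — color is green, hence Accepted.
{material=metal, color=yellow, weight=12} — color is yellow, hence Rejected.
{material=metal, color=black, weight=20} — color is black, hence Rejected.
{material=metal, color=yellow, weight=17} — color is yellow, hence Rejected.

Accepted, Rejected, Rejected, Rejected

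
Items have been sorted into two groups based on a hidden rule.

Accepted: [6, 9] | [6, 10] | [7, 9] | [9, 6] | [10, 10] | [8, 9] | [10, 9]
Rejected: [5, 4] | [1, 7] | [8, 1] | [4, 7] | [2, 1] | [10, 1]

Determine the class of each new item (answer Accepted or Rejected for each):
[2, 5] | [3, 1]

Rejected, Rejected

Every 'Accepted' example satisfies: sum ≥ 15. None of the 'Rejected' examples do.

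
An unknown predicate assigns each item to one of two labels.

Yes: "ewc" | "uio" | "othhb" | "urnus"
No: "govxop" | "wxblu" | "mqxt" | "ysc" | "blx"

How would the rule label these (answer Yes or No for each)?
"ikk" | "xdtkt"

The common property of the 'Yes' items is: starts with a vowel. No 'No' item has it.
Yes: "ikk", since starts with 'i'. No: "xdtkt", since starts with 'x'.

Yes, No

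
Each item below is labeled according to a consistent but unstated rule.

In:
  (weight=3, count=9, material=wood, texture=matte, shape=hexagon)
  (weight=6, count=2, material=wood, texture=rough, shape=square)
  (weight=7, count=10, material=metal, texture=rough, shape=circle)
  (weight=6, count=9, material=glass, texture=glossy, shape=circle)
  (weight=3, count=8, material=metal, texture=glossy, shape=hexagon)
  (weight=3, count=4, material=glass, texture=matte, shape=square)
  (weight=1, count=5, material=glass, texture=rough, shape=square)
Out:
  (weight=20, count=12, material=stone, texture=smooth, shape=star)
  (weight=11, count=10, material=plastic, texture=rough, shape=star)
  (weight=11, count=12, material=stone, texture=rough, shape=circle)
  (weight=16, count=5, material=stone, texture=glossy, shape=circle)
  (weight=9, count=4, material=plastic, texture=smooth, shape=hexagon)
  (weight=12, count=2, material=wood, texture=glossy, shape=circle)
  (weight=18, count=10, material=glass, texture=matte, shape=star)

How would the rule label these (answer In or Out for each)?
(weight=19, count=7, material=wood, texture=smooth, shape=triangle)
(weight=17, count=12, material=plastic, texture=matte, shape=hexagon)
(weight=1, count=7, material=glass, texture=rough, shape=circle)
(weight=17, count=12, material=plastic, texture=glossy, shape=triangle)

All 'In' examples share one property — weight ≤ 7 — and every 'Out' example lacks it.

Out, Out, In, Out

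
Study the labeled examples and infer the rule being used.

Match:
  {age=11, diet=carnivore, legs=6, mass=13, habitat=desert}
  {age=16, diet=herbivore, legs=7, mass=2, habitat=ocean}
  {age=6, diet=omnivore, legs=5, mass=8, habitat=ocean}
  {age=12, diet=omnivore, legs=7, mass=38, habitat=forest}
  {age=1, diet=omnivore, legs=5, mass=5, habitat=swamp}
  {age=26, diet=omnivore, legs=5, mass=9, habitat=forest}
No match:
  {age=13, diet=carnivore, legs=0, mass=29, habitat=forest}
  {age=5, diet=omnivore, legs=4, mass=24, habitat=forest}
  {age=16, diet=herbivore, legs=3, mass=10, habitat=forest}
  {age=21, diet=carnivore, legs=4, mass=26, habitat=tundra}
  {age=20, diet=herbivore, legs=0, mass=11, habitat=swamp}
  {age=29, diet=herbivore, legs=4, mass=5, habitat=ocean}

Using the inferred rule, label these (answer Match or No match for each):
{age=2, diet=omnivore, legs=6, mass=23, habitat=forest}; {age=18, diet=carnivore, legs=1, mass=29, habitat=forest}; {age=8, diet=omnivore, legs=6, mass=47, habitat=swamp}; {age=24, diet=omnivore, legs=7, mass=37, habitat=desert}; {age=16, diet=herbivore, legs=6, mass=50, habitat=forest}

Match, No match, Match, Match, Match

Rule: legs ≥ 5. This holds for each 'Match' example and fails for each 'No match' one.
{age=2, diet=omnivore, legs=6, mass=23, habitat=forest}: legs = 6 — meets the rule, so Match.
{age=18, diet=carnivore, legs=1, mass=29, habitat=forest}: legs = 1 — does not pass, so No match.
{age=8, diet=omnivore, legs=6, mass=47, habitat=swamp}: legs = 6 — meets the rule, so Match.
{age=24, diet=omnivore, legs=7, mass=37, habitat=desert}: legs = 7 — meets the rule, so Match.
{age=16, diet=herbivore, legs=6, mass=50, habitat=forest}: legs = 6 — meets the rule, so Match.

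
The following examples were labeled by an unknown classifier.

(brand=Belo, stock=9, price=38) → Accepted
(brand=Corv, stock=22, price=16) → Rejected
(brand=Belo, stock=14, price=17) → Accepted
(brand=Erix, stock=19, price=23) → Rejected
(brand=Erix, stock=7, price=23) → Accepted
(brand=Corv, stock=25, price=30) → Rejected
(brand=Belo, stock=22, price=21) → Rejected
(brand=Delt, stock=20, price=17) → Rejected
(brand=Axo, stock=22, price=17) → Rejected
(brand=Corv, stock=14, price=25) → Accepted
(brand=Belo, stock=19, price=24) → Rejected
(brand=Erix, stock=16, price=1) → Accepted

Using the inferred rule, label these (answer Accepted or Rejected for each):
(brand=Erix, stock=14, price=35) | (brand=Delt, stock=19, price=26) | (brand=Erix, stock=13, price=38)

Rule: stock ≤ 16. This holds for each 'Accepted' example and fails for each 'Rejected' one.
(brand=Erix, stock=14, price=35) — stock = 14, hence Accepted. (brand=Delt, stock=19, price=26) — stock = 19, hence Rejected. (brand=Erix, stock=13, price=38) — stock = 13, hence Accepted.

Accepted, Rejected, Accepted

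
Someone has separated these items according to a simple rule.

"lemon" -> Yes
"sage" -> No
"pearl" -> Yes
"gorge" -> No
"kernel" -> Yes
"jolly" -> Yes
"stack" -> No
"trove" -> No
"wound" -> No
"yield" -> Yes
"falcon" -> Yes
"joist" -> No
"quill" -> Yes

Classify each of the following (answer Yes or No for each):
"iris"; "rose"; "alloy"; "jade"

No, No, Yes, No

The common property of the 'Yes' items is: contains 'l'. No 'No' item has it.
"iris" — no 'l', hence No. "rose" — no 'l', hence No. "alloy" — has 'l', hence Yes. "jade" — no 'l', hence No.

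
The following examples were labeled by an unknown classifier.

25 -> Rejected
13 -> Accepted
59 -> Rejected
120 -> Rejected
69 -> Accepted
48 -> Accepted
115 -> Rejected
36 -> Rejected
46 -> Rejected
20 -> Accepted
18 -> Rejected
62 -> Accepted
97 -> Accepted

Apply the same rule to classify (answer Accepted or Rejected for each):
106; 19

Rejected, Rejected

Looking at the examples, the only property every 'Accepted' case has and every 'Rejected' case lacks is: ≡ 6 (mod 7).
106: 106 mod 7 = 1 — doesn't qualify, so Rejected.
19: 19 mod 7 = 5 — doesn't qualify, so Rejected.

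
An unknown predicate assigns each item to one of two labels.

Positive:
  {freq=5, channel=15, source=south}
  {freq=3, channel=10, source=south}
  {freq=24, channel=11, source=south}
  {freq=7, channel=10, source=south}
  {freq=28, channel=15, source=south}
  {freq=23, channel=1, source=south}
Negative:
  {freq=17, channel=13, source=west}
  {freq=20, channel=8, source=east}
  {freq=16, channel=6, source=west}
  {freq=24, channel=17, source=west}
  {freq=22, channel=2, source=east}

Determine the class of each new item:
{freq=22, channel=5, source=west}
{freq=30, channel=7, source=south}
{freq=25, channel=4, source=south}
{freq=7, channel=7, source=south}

The classifier is using: source is south.
{freq=22, channel=5, source=west} — source is west, hence Negative.
{freq=30, channel=7, source=south} — source is south, hence Positive.
{freq=25, channel=4, source=south} — source is south, hence Positive.
{freq=7, channel=7, source=south} — source is south, hence Positive.

Negative, Positive, Positive, Positive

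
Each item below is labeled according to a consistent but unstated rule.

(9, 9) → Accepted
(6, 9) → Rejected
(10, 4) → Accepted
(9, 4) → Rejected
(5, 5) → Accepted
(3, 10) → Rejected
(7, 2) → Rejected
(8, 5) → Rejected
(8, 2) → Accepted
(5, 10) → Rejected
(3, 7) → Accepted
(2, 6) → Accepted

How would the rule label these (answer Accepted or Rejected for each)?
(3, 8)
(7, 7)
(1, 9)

Rejected, Accepted, Accepted

The simplest hypothesis consistent with all the labels is: sum is even.
(3, 8): Rejected (3+8 = 11). (7, 7): Accepted (7+7 = 14). (1, 9): Accepted (1+9 = 10).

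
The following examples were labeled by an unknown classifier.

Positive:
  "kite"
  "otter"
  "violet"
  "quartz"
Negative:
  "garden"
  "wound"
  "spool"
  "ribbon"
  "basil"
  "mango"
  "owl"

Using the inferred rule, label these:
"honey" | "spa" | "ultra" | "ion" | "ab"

Negative, Negative, Positive, Negative, Negative

Comparing the two groups points to one rule — contains 't'.
"honey" → no 't' → Negative.
"spa" → no 't' → Negative.
"ultra" → has 't' → Positive.
"ion" → no 't' → Negative.
"ab" → no 't' → Negative.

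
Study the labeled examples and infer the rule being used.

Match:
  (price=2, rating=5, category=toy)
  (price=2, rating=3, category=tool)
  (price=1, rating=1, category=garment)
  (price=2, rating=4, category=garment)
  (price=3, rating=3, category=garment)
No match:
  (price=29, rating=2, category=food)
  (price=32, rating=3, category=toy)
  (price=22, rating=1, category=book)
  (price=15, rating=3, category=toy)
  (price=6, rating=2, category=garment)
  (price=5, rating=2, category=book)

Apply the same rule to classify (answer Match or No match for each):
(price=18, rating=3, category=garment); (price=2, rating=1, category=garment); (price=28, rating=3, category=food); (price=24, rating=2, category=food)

The pattern is that an item is 'Match' exactly when: price ≤ 3.
(price=18, rating=3, category=garment) → price = 18 → No match. (price=2, rating=1, category=garment) → price = 2 → Match. (price=28, rating=3, category=food) → price = 28 → No match. (price=24, rating=2, category=food) → price = 24 → No match.

No match, Match, No match, No match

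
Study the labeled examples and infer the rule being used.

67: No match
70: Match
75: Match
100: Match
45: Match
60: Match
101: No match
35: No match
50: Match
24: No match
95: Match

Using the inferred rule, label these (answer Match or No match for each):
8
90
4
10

No match, Match, No match, No match

A rule that fits every label: multiple of 5 AND at least 45 — true of each 'Match' example, false of each 'No match' one.
8: 8 = 5·1 + 3, 8 < 45 — doesn't qualify, so No match. 90: 90 = 5·18, 90 ≥ 45 — meets the rule, so Match. 4: 4 = 5·0 + 4, 4 < 45 — doesn't qualify, so No match. 10: 10 = 5·2, 10 < 45 — doesn't qualify, so No match.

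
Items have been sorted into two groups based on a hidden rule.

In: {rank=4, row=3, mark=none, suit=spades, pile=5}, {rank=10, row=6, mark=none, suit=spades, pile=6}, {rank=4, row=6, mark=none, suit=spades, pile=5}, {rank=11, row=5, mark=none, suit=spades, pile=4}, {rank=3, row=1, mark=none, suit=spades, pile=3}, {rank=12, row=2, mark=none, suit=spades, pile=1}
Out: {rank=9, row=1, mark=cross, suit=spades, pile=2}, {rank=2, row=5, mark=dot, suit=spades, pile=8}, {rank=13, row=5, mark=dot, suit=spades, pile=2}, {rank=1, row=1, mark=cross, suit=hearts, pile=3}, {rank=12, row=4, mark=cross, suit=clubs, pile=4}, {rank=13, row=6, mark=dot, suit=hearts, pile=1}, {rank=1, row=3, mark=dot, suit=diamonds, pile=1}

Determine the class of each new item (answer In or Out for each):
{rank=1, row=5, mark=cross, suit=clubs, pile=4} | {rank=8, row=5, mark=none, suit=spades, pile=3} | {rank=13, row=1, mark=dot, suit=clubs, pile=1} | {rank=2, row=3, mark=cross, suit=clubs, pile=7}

Out, In, Out, Out

Checking candidate rules against both groups, what survives is: mark is none.
{rank=1, row=5, mark=cross, suit=clubs, pile=4}: Out (mark is cross). {rank=8, row=5, mark=none, suit=spades, pile=3}: In (mark is none). {rank=13, row=1, mark=dot, suit=clubs, pile=1}: Out (mark is dot). {rank=2, row=3, mark=cross, suit=clubs, pile=7}: Out (mark is cross).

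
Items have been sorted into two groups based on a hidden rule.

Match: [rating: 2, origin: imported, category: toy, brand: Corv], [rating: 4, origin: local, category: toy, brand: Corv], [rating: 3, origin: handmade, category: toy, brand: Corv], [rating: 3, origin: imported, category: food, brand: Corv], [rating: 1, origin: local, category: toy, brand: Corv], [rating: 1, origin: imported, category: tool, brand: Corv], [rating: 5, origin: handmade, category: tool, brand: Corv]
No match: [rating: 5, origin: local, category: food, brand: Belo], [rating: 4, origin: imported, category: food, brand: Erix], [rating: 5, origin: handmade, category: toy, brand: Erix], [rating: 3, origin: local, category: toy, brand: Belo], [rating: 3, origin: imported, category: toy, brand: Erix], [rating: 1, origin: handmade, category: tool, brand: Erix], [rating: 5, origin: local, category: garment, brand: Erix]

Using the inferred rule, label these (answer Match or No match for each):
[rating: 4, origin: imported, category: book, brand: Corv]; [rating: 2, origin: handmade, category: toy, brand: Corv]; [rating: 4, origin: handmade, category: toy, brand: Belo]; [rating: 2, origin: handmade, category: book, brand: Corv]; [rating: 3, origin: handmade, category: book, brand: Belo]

The simplest hypothesis consistent with all the labels is: brand is Corv.
[rating: 4, origin: imported, category: book, brand: Corv]: Match (brand is Corv). [rating: 2, origin: handmade, category: toy, brand: Corv]: Match (brand is Corv). [rating: 4, origin: handmade, category: toy, brand: Belo]: No match (brand is Belo). [rating: 2, origin: handmade, category: book, brand: Corv]: Match (brand is Corv). [rating: 3, origin: handmade, category: book, brand: Belo]: No match (brand is Belo).

Match, Match, No match, Match, No match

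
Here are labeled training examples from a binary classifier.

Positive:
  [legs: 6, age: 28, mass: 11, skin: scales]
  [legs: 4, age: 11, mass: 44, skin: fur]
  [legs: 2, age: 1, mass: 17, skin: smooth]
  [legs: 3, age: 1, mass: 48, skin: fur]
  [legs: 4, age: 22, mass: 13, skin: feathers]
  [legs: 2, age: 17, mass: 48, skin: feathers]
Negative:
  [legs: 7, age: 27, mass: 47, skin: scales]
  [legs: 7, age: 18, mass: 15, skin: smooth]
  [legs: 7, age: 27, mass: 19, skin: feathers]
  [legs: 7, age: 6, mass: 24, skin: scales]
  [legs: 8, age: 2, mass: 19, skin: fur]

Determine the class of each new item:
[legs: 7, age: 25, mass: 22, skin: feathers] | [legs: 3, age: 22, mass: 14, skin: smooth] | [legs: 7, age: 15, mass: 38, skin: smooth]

Negative, Positive, Negative

The classifier is using: legs ≤ 6.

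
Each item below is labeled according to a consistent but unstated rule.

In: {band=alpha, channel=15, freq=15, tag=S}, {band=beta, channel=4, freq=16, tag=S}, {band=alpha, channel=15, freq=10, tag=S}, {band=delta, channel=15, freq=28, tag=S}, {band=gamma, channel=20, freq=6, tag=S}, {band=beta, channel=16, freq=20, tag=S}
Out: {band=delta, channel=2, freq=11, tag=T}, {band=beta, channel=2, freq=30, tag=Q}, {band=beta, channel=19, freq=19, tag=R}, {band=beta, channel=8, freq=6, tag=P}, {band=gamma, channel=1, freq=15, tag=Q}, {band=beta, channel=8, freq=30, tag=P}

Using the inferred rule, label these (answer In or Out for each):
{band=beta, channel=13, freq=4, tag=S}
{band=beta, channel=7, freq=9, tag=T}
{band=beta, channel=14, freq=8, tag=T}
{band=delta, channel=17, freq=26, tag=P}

The simplest hypothesis consistent with all the labels is: tag is S.
{band=beta, channel=13, freq=4, tag=S} → tag is S → In. {band=beta, channel=7, freq=9, tag=T} → tag is T → Out. {band=beta, channel=14, freq=8, tag=T} → tag is T → Out. {band=delta, channel=17, freq=26, tag=P} → tag is P → Out.

In, Out, Out, Out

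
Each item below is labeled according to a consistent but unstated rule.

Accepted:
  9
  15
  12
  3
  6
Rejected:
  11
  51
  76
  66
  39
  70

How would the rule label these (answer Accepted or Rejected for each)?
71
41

Rejected, Rejected

A rule that fits every label: multiple of 3 AND at most 15 — true of each 'Accepted' example, false of each 'Rejected' one.
71: Rejected (71 = 3·23 + 2, 71 > 15).
41: Rejected (41 = 3·13 + 2, 41 > 15).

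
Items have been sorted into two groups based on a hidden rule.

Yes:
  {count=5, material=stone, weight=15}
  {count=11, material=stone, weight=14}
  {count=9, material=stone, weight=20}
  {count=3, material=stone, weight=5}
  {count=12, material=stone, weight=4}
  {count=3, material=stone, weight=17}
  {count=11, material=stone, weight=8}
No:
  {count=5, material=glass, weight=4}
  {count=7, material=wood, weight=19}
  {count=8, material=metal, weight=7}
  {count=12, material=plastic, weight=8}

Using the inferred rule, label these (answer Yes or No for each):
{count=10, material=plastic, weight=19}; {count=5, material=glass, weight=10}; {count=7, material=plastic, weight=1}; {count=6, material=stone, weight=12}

'Yes' ⟺ material is stone.
{count=10, material=plastic, weight=19}: No (material is plastic).
{count=5, material=glass, weight=10}: No (material is glass).
{count=7, material=plastic, weight=1}: No (material is plastic).
{count=6, material=stone, weight=12}: Yes (material is stone).

No, No, No, Yes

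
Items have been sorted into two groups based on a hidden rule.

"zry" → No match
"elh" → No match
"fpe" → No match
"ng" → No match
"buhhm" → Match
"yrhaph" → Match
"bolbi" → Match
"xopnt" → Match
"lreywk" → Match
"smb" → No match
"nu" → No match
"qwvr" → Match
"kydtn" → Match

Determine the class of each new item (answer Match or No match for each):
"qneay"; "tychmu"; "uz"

The common property of the 'Match' items is: length ≥ 4. No 'No match' item has it.

Match, Match, No match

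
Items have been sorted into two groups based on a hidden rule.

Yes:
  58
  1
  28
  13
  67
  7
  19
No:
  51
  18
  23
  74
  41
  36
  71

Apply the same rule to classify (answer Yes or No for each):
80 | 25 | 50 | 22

No, Yes, No, Yes

Every 'Yes' example satisfies: ≡ 1 (mod 3). None of the 'No' examples do.
80 → 80 mod 3 = 2 → No. 25 → 25 mod 3 = 1 → Yes. 50 → 50 mod 3 = 2 → No. 22 → 22 mod 3 = 1 → Yes.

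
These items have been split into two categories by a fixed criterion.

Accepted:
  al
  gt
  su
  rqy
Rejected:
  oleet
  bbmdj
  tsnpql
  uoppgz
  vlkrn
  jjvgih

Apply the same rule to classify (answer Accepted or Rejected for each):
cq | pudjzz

'Accepted' ⟺ length ≤ 3.
cq: length 2 — fits, so Accepted.
pudjzz: length 6 — does not pass, so Rejected.

Accepted, Rejected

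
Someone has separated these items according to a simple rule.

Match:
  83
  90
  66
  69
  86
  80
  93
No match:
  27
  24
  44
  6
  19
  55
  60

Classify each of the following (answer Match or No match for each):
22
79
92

No match, Match, Match

One predicate separates the groups cleanly: at least 66.
22: No match (22 < 66). 79: Match (79 ≥ 66). 92: Match (92 ≥ 66).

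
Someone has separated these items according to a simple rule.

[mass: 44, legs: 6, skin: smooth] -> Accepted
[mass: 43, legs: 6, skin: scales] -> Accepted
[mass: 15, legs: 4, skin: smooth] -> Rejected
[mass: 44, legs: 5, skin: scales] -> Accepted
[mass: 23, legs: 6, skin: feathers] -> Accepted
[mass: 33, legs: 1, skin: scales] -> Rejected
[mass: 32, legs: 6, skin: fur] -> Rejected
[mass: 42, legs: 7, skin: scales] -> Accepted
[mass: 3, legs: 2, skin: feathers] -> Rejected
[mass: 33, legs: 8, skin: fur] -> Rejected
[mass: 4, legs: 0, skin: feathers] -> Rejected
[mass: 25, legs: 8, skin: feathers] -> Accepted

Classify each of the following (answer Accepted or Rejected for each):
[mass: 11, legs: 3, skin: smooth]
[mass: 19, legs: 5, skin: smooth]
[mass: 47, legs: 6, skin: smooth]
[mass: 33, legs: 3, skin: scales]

Rejected, Accepted, Accepted, Rejected

One predicate separates the groups cleanly: skin is not fur AND legs ≥ 5.
[mass: 11, legs: 3, skin: smooth]: skin is smooth, legs = 3, lacks this property → Rejected. [mass: 19, legs: 5, skin: smooth]: skin is smooth, legs = 5, satisfies this → Accepted. [mass: 47, legs: 6, skin: smooth]: skin is smooth, legs = 6, satisfies this → Accepted. [mass: 33, legs: 3, skin: scales]: skin is scales, legs = 3, lacks this property → Rejected.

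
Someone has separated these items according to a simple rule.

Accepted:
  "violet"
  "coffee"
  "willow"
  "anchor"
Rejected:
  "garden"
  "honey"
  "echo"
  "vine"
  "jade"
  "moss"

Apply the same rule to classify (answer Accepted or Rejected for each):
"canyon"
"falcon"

The pattern is that an item is 'Accepted' exactly when: length 6 AND contains 'o'.
"canyon" → length 6, has 'o' → Accepted.
"falcon" → length 6, has 'o' → Accepted.

Accepted, Accepted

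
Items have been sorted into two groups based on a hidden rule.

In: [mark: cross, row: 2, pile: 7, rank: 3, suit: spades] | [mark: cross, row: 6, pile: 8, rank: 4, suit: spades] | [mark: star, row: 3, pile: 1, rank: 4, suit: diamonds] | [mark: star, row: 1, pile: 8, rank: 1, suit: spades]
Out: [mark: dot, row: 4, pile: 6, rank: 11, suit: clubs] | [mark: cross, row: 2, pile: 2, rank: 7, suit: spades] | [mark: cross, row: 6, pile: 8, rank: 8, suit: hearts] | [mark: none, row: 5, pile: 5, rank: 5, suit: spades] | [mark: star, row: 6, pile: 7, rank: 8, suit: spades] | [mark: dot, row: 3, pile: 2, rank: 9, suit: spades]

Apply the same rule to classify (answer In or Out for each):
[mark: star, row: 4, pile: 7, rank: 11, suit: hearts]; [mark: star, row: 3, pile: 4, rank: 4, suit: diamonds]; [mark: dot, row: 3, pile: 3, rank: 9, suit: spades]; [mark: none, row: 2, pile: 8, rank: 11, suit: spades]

Out, In, Out, Out

A rule that fits every label: rank ≤ 4 — true of each 'In' example, false of each 'Out' one.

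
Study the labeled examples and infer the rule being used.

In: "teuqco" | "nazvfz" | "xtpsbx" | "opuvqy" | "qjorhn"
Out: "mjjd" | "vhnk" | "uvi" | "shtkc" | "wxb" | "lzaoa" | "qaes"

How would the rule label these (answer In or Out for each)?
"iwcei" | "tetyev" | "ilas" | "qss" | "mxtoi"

Out, In, Out, Out, Out

Checking candidate rules against both groups, what survives is: length 6.
"iwcei": length 5, doesn't match → Out.
"tetyev": length 6, fits → In.
"ilas": length 4, doesn't match → Out.
"qss": length 3, doesn't match → Out.
"mxtoi": length 5, doesn't match → Out.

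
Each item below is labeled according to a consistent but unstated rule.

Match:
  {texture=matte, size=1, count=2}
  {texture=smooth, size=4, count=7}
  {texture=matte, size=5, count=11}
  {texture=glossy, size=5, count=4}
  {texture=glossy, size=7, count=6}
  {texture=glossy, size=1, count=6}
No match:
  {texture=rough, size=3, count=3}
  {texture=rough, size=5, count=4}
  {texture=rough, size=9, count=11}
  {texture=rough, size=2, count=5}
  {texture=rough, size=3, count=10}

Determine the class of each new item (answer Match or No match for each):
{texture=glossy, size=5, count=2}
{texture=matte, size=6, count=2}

Match, Match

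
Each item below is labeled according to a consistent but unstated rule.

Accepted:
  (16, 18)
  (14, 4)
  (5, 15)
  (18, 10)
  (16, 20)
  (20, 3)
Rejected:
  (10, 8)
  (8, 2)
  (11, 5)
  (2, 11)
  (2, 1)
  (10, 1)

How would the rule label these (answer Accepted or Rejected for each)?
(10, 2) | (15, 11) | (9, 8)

One predicate separates the groups cleanly: max ≥ 14.
(10, 2) → max 10 → Rejected. (15, 11) → max 15 → Accepted. (9, 8) → max 9 → Rejected.

Rejected, Accepted, Rejected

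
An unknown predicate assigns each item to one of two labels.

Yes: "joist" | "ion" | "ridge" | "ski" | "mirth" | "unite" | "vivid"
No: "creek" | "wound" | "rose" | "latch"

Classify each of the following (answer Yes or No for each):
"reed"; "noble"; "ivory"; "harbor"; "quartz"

No, No, Yes, No, No

A rule that fits every label: contains 'i' — true of each 'Yes' example, false of each 'No' one.
"reed": No (no 'i').
"noble": No (no 'i').
"ivory": Yes (has 'i').
"harbor": No (no 'i').
"quartz": No (no 'i').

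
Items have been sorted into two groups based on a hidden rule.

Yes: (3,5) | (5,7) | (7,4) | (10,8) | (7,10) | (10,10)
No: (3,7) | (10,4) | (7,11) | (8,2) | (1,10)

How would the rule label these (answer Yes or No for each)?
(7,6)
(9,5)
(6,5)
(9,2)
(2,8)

Yes, No, Yes, No, No

The distinguishing property — |first − second| ≤ 3 — holds for all the 'Yes' cases and none of the 'No' cases.
Yes: (7,6), since |7−6| = 1.
No: (9,5), since |9−5| = 4.
Yes: (6,5), since |6−5| = 1.
No: (9,2), since |9−2| = 7.
No: (2,8), since |2−8| = 6.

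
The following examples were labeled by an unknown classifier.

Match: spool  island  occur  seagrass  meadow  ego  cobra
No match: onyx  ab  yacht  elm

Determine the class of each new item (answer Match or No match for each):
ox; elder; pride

No match, Match, Match

The rule appears to be: has ≥ 2 vowels.
No match: ox, since 1 vowel. Match: elder, since 2 vowels. Match: pride, since 2 vowels.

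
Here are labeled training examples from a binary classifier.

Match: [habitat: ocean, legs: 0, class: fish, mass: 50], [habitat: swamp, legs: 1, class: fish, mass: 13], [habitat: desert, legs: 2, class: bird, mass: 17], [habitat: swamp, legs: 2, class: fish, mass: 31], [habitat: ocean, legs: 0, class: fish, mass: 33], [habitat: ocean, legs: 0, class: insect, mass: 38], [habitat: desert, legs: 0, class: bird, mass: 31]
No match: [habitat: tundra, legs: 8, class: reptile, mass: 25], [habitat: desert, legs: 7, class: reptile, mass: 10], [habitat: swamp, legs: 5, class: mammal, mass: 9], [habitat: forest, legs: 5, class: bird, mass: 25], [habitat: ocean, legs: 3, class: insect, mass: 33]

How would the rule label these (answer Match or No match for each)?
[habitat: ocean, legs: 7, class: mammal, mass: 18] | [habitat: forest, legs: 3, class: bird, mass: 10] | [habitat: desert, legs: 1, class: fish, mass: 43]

The pattern is that an item is 'Match' exactly when: legs ≤ 2.

No match, No match, Match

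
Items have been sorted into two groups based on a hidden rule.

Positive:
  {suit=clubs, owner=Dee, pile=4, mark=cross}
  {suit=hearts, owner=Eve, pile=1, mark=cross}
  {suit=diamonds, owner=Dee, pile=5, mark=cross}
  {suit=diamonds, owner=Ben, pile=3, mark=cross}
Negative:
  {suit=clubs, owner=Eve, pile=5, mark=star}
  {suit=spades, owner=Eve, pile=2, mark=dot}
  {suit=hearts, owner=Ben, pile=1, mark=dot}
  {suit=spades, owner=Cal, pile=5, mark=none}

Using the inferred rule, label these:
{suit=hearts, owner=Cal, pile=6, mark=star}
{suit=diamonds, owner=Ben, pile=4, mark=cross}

Negative, Positive

The pattern is that an item is 'Positive' exactly when: mark is cross.
{suit=hearts, owner=Cal, pile=6, mark=star}: mark is star, does not fit → Negative. {suit=diamonds, owner=Ben, pile=4, mark=cross}: mark is cross, qualifies → Positive.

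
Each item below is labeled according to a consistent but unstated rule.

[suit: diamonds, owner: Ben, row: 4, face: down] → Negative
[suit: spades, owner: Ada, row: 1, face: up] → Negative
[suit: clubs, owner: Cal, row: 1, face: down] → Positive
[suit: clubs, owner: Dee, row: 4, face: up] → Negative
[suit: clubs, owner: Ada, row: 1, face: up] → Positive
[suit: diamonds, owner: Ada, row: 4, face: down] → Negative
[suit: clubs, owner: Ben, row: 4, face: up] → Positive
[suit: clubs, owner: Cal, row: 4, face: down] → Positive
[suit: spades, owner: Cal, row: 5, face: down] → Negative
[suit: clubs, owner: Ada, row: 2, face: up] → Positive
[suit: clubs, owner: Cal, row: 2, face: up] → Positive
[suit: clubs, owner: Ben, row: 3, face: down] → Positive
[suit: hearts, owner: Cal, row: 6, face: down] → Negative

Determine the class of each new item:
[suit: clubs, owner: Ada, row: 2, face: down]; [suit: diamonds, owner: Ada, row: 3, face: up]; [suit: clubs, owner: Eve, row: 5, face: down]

'Positive' ⟺ suit is clubs AND owner is not Dee.
Positive: [suit: clubs, owner: Ada, row: 2, face: down], since suit is clubs, owner is Ada.
Negative: [suit: diamonds, owner: Ada, row: 3, face: up], since suit is diamonds, owner is Ada.
Positive: [suit: clubs, owner: Eve, row: 5, face: down], since suit is clubs, owner is Eve.

Positive, Negative, Positive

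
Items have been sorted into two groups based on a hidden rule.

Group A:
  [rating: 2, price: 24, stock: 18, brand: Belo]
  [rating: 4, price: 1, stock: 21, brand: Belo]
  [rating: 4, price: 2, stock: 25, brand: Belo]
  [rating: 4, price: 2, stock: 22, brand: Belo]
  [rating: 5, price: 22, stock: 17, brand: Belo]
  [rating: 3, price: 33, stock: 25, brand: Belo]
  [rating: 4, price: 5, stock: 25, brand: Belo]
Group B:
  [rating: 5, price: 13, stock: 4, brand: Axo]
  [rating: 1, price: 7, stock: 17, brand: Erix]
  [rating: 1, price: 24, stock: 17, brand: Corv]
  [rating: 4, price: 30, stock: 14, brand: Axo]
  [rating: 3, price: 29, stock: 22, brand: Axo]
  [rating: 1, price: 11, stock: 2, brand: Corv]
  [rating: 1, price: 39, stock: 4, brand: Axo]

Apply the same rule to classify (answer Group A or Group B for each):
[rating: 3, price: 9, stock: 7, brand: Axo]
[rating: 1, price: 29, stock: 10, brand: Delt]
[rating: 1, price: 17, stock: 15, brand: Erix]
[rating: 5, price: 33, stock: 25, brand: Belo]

Group B, Group B, Group B, Group A

Checking candidate rules against both groups, what survives is: brand is Belo.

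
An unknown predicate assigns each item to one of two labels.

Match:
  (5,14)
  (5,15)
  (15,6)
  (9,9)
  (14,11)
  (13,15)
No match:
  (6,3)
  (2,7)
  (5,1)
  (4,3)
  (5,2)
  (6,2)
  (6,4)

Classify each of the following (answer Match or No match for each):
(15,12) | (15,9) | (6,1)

Match, Match, No match

The simplest hypothesis consistent with all the labels is: sum ≥ 18.
(15,12): Match (15+12 = 27).
(15,9): Match (15+9 = 24).
(6,1): No match (6+1 = 7).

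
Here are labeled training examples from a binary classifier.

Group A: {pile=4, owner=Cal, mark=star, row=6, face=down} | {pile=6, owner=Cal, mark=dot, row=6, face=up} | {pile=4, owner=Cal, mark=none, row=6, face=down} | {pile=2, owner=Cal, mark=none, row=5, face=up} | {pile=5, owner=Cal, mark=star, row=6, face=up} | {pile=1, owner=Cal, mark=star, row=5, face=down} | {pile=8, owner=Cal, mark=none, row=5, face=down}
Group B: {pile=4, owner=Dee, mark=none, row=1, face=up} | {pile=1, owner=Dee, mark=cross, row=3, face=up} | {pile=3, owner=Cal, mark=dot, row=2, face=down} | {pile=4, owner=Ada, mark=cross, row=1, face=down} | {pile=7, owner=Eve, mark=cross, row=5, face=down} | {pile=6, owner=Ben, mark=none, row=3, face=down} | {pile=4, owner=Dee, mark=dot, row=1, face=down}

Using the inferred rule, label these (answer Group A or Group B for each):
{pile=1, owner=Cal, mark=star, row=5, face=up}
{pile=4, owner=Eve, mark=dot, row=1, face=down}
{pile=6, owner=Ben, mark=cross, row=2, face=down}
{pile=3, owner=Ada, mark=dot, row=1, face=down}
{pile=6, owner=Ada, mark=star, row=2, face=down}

The distinguishing property — owner is Cal AND row ≥ 3 — holds for all the 'Group A' cases and none of the 'Group B' cases.
Group A: {pile=1, owner=Cal, mark=star, row=5, face=up}, since owner is Cal, row = 5. Group B: {pile=4, owner=Eve, mark=dot, row=1, face=down}, since owner is Eve, row = 1. Group B: {pile=6, owner=Ben, mark=cross, row=2, face=down}, since owner is Ben, row = 2. Group B: {pile=3, owner=Ada, mark=dot, row=1, face=down}, since owner is Ada, row = 1. Group B: {pile=6, owner=Ada, mark=star, row=2, face=down}, since owner is Ada, row = 2.

Group A, Group B, Group B, Group B, Group B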